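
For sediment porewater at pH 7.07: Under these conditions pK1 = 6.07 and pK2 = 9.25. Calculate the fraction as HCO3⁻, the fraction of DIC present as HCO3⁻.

α₁ = 1 / (1 + [H⁺]/K1 + K2/[H⁺]) = 1 / (1 + 10^-1.00 + 10^-2.18)
   = 1 / (1 + 0.10000 + 0.0066069) = 1/1.1066 = 0.9037

α₁ = 0.904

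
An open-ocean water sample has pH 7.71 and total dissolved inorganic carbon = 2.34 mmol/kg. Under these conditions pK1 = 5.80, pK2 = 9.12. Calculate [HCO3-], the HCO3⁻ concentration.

α₁ = 1 / (1 + [H⁺]/K1 + K2/[H⁺]) = 1 / (1 + 10^-1.91 + 10^-1.41)
   = 1 / (1 + 0.012303 + 0.038905) = 1/1.0512 = 0.9513
[HCO3⁻] = α₁ × DIC = 0.9513 × 2.34 = 2.23 mmol/kg

[HCO3⁻] = 2.23 mmol/kg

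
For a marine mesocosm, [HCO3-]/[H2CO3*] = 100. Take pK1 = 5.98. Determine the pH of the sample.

From K1 = [H⁺][HCO3-]/[H2CO3*]:  pH = pK1 + log₁₀([HCO3-]/[H2CO3*])
log₁₀(100) = +2.000
pH = 5.98 + (+2.000) = 7.98

pH = 7.98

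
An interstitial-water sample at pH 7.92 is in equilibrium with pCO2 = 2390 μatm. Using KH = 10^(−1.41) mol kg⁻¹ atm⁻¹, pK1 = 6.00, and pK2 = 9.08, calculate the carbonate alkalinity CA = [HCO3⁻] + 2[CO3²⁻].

[CO2*] = KH · pCO2 = 10^(−1.41) × 2390×10^-6 = 9.298×10^-5 mol/kg
α₀ = 1/(1 + K1/[H⁺] + K1K2/[H⁺]²) = 1/(1 + 10^+1.92 + 10^+0.76) = 0.01112
DIC = [CO2*]/α₀ = 9.298×10^-5 / 0.01112 = 8.362 mmol/kg
CA = (α₁ + 2α₂)·DIC = (0.9249 + 2×0.06399) × 8.362 = 8.80 mmol/kg

CA = 8.80 mmol/kg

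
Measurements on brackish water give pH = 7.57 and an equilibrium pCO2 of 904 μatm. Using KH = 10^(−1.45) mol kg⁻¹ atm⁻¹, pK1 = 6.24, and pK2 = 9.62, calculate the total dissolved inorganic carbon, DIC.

[CO2*] = KH · pCO2 = 10^(−1.45) × 904×10^-6 = 3.208×10^-5 mol/kg
α₀ = 1/(1 + K1/[H⁺] + K1K2/[H⁺]²) = 1/(1 + 10^+1.33 + 10^-0.72) = 0.04431
DIC = [CO2*]/α₀ = 3.208×10^-5 / 0.04431 = 0.724 mmol/kg

DIC = 0.724 mmol/kg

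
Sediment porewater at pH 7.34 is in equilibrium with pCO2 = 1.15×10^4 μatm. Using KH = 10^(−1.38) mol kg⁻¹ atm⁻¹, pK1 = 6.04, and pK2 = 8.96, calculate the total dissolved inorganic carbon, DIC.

DIC = 10.3 mmol/kg

[CO2*] = KH · pCO2 = 10^(−1.38) × 1.15×10^4×10^-6 = 4.794×10^-4 mol/kg
α₀ = 1/(1 + K1/[H⁺] + K1K2/[H⁺]²) = 1/(1 + 10^+1.30 + 10^-0.32) = 0.04666
DIC = [CO2*]/α₀ = 4.794×10^-4 / 0.04666 = 10.3 mmol/kg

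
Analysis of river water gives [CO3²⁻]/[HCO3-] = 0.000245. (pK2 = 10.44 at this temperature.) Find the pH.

From K2 = [H⁺][CO3²⁻]/[HCO3-]:  pH = pK2 + log₁₀([CO3²⁻]/[HCO3-])
log₁₀(0.000245) = -3.611
pH = 10.44 + (-3.611) = 6.83

pH = 6.83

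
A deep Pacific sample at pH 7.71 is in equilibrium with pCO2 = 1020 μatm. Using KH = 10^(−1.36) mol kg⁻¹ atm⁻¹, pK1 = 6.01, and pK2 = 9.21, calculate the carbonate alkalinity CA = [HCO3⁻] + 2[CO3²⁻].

[CO2*] = KH · pCO2 = 10^(−1.36) × 1020×10^-6 = 4.452×10^-5 mol/kg
α₀ = 1/(1 + K1/[H⁺] + K1K2/[H⁺]²) = 1/(1 + 10^+1.70 + 10^+0.20) = 0.01897
DIC = [CO2*]/α₀ = 4.452×10^-5 / 0.01897 = 2.347 mmol/kg
CA = (α₁ + 2α₂)·DIC = (0.9510 + 2×0.03007) × 2.347 = 2.37 mmol/kg

CA = 2.37 mmol/kg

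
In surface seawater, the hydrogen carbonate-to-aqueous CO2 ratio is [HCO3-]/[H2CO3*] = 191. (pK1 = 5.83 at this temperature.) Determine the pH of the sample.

From K1 = [H⁺][HCO3-]/[H2CO3*]:  pH = pK1 + log₁₀([HCO3-]/[H2CO3*])
log₁₀(191) = +2.281
pH = 5.83 + (+2.281) = 8.11

pH = 8.11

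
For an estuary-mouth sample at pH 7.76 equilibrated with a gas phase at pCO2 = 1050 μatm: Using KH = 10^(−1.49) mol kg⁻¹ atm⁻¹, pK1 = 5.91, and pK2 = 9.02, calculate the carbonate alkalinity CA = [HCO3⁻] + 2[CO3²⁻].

CA = 2.67 mmol/kg

[CO2*] = KH · pCO2 = 10^(−1.49) × 1050×10^-6 = 3.398×10^-5 mol/kg
α₀ = 1/(1 + K1/[H⁺] + K1K2/[H⁺]²) = 1/(1 + 10^+1.85 + 10^+0.59) = 0.01321
DIC = [CO2*]/α₀ = 3.398×10^-5 / 0.01321 = 2.572 mmol/kg
CA = (α₁ + 2α₂)·DIC = (0.9354 + 2×0.05140) × 2.572 = 2.67 mmol/kg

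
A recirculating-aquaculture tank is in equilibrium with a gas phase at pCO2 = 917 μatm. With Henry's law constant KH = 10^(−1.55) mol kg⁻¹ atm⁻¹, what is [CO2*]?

[CO2*] = 25.8 μmol/kg

KH = 10^(−1.55) = 2.818×10^-2 mol kg⁻¹ atm⁻¹
[CO2*] = KH · pCO2 = 2.818×10^-2 × 917×10^-6 atm = 2.58×10^-5 mol/kg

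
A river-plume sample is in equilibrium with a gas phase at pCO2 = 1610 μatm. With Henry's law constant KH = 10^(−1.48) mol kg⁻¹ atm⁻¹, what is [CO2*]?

KH = 10^(−1.48) = 3.311×10^-2 mol kg⁻¹ atm⁻¹
[CO2*] = KH · pCO2 = 3.311×10^-2 × 1610×10^-6 atm = 5.33×10^-5 mol/kg

[CO2*] = 53.3 μmol/kg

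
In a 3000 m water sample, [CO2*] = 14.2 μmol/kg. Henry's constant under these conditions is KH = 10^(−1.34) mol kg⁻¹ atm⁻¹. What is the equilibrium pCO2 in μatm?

pCO2 = 311 μatm

KH = 10^(−1.34) = 4.571×10^-2 mol kg⁻¹ atm⁻¹
pCO2 = [CO2*]/KH = 14.2×10^-6 / 4.571×10^-2 = 3.11×10^-4 atm = 311 μatm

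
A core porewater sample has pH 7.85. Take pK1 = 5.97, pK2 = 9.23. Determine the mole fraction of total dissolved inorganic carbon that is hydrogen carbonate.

α₁ = 0.948

α₁ = 1 / (1 + [H⁺]/K1 + K2/[H⁺]) = 1 / (1 + 10^-1.88 + 10^-1.38)
   = 1 / (1 + 0.013183 + 0.041687) = 1/1.0549 = 0.9480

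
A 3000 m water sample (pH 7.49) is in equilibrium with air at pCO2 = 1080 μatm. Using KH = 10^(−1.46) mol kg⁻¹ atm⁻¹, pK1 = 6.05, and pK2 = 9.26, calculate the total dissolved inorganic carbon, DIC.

DIC = 1.09 mmol/kg

[CO2*] = KH · pCO2 = 10^(−1.46) × 1080×10^-6 = 3.745×10^-5 mol/kg
α₀ = 1/(1 + K1/[H⁺] + K1K2/[H⁺]²) = 1/(1 + 10^+1.44 + 10^-0.33) = 0.03447
DIC = [CO2*]/α₀ = 3.745×10^-5 / 0.03447 = 1.09 mmol/kg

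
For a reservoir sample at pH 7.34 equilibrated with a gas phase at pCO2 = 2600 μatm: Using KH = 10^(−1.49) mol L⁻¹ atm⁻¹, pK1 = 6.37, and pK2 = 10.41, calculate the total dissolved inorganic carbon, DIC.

[CO2*] = KH · pCO2 = 10^(−1.49) × 2600×10^-6 = 8.413×10^-5 mol/L
α₀ = 1/(1 + K1/[H⁺] + K1K2/[H⁺]²) = 1/(1 + 10^+0.97 + 10^-2.10) = 0.09671
DIC = [CO2*]/α₀ = 8.413×10^-5 / 0.09671 = 0.870 mmol/L

DIC = 0.870 mmol/L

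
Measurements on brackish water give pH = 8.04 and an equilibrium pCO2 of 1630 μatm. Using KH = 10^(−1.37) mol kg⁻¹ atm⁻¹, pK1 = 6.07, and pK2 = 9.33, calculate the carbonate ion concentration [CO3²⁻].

[CO2*] = KH · pCO2 = 10^(−1.37) × 1630×10^-6 = 6.953×10^-5 mol/kg
α₀ = 1/(1 + K1/[H⁺] + K1K2/[H⁺]²) = 1/(1 + 10^+1.97 + 10^+0.68) = 0.01009
DIC = [CO2*]/α₀ = 6.953×10^-5 / 0.01009 = 6.891 mmol/kg
[CO3²⁻] = α₂·DIC; α₂ = 0.04829, so [CO3²⁻] = 0.04829 × 6.891 = 0.333 mmol/kg

[CO3²⁻] = 0.333 mmol/kg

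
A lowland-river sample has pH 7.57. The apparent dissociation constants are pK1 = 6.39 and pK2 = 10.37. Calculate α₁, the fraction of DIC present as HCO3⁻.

α₁ = 1 / (1 + [H⁺]/K1 + K2/[H⁺]) = 1 / (1 + 10^-1.18 + 10^-2.80)
   = 1 / (1 + 0.066069 + 0.0015849) = 1/1.0677 = 0.9366

α₁ = 0.937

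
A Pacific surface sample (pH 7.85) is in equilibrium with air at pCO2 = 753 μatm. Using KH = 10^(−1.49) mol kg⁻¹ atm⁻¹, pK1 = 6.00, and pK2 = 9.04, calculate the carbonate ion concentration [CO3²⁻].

[CO3²⁻] = 0.111 mmol/kg

[CO2*] = KH · pCO2 = 10^(−1.49) × 753×10^-6 = 2.437×10^-5 mol/kg
α₀ = 1/(1 + K1/[H⁺] + K1K2/[H⁺]²) = 1/(1 + 10^+1.85 + 10^+0.66) = 0.01309
DIC = [CO2*]/α₀ = 2.437×10^-5 / 0.01309 = 1.861 mmol/kg
[CO3²⁻] = α₂·DIC; α₂ = 0.05986, so [CO3²⁻] = 0.05986 × 1.861 = 0.111 mmol/kg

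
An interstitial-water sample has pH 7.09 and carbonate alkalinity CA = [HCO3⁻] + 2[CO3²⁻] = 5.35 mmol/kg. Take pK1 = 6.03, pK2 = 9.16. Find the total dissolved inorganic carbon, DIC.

CA = [HCO3⁻] + 2[CO3²⁻] = (α₁ + 2α₂)·DIC
At pH 7.09: [H⁺]/K1 = 10^-1.06 = 0.087096, K2/[H⁺] = 10^-2.07 = 0.0085114
α₁ = 1/(1 + 0.087096 + 0.0085114) = 1/1.0956 = 0.9127; α₂ = α₁·K2/[H⁺] = 0.007769
α₁ + 2α₂ = 0.9283
DIC = CA / (α₁ + 2α₂) = 5.35 / 0.9283 = 5.76 mmol/kg

DIC = 5.76 mmol/kg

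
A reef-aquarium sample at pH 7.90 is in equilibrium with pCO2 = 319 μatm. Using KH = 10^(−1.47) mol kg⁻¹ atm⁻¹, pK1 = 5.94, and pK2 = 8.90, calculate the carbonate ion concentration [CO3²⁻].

[CO3²⁻] = 0.0986 mmol/kg

[CO2*] = KH · pCO2 = 10^(−1.47) × 319×10^-6 = 1.081×10^-5 mol/kg
α₀ = 1/(1 + K1/[H⁺] + K1K2/[H⁺]²) = 1/(1 + 10^+1.96 + 10^+0.96) = 0.009870
DIC = [CO2*]/α₀ = 1.081×10^-5 / 0.009870 = 1.095 mmol/kg
[CO3²⁻] = α₂·DIC; α₂ = 0.09001, so [CO3²⁻] = 0.09001 × 1.095 = 0.0986 mmol/kg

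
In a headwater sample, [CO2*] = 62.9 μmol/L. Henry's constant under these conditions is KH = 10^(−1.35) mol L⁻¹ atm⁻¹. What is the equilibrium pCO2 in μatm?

pCO2 = 1410 μatm

KH = 10^(−1.35) = 4.467×10^-2 mol L⁻¹ atm⁻¹
pCO2 = [CO2*]/KH = 62.9×10^-6 / 4.467×10^-2 = 1.41×10^-3 atm = 1410 μatm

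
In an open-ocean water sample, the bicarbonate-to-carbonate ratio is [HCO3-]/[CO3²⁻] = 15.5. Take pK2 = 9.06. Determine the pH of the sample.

From K2 = [H⁺][CO3²⁻]/[HCO3-]:  pH = pK2 − log₁₀([HCO3-]/[CO3²⁻])
log₁₀(15.5) = +1.190
pH = 9.06 − (+1.190) = 7.87

pH = 7.87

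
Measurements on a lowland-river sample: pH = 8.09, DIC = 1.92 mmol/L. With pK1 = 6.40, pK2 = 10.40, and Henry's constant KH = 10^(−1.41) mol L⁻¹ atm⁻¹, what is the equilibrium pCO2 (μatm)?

α₀ = 1 / (1 + K1/[H⁺] + K1K2/[H⁺]²) = 1 / (1 + 10^+1.69 + 10^-0.62)
   = 1 / (1 + 48.978 + 0.23988) = 1/50.218 = 0.01991
[CO2*] = α₀ × DIC = 0.01991 × 1.92 = 0.03823 mmol/L
pCO2 = [CO2*]/KH = 3.823×10^-5 / 3.890×10^-2 = 983 μatm

pCO2 = 983 μatm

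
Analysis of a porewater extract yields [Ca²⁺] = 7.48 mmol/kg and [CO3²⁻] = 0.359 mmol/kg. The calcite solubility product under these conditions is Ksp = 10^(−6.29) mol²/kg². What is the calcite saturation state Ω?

Ω = 5.24

Ksp = 10^(−6.29) = 5.129×10^-7
Ω = [Ca²⁺][CO3²⁻]/Ksp = (7.48×10^-3)(0.359×10^-3) / 5.129×10^-7 = 5.24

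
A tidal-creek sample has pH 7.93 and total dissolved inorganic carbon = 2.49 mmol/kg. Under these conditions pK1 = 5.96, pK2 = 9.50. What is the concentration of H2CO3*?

α₀ = 1 / (1 + K1/[H⁺] + K1K2/[H⁺]²) = 1 / (1 + 10^+1.97 + 10^+0.40)
   = 1 / (1 + 93.325 + 2.5119) = 1/96.837 = 0.01033
[CO2*] = α₀ × DIC = 0.01033 × 2.49 = 0.0257 mmol/kg

[CO2*] = 0.0257 mmol/kg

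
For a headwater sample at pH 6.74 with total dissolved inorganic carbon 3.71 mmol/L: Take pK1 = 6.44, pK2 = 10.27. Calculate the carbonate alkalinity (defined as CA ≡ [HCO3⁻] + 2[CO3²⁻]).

CA = [HCO3⁻] + 2[CO3²⁻] = (α₁ + 2α₂)·DIC
At pH 6.74: [H⁺]/K1 = 10^-0.30 = 0.50119, K2/[H⁺] = 10^-3.53 = 0.00029512
α₁ = 1/(1 + 0.50119 + 0.00029512) = 1/1.5015 = 0.6660; α₂ = α₁·K2/[H⁺] = 0.0001966
α₁ + 2α₂ = 0.6664
CA = 0.6664 × 3.71 = 2.47 mmol/L

CA = 2.47 mmol/L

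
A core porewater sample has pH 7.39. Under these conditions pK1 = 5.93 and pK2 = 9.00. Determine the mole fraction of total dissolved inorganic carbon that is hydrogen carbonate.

α₁ = 0.944

α₁ = 1 / (1 + [H⁺]/K1 + K2/[H⁺]) = 1 / (1 + 10^-1.46 + 10^-1.61)
   = 1 / (1 + 0.034674 + 0.024547) = 1/1.0592 = 0.9441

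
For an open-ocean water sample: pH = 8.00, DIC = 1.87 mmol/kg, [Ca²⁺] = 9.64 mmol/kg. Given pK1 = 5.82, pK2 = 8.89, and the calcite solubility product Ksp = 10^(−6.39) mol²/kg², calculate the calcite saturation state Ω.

Ω = 5.02

α₂ = 1 / (1 + [H⁺]/K2 + [H⁺]²/(K1K2)) = 1 / (1 + 10^+0.89 + 10^-1.29)
   = 1 / (1 + 7.7625 + 0.051286) = 1/8.8138 = 0.1135
[CO3²⁻] = α₂ × DIC = 0.1135 × 1.87 = 0.2122 mmol/kg
Ksp = 10^(−6.39) = 4.074×10^-7
Ω = [Ca²⁺][CO3²⁻]/Ksp = (9.64×10^-3)(2.122×10^-4) / 4.074×10^-7 = 5.02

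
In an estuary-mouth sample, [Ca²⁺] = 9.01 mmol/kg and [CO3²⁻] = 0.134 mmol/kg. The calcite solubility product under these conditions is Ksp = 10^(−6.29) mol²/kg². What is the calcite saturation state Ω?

Ω = 2.35

Ksp = 10^(−6.29) = 5.129×10^-7
Ω = [Ca²⁺][CO3²⁻]/Ksp = (9.01×10^-3)(0.134×10^-3) / 5.129×10^-7 = 2.35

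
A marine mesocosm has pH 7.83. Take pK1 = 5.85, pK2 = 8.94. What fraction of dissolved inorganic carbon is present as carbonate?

α₂ = 1 / (1 + [H⁺]/K2 + [H⁺]²/(K1K2)) = 1 / (1 + 10^+1.11 + 10^-0.87)
   = 1 / (1 + 12.882 + 0.13490) = 1/14.017 = 0.07134

α₂ = 0.0713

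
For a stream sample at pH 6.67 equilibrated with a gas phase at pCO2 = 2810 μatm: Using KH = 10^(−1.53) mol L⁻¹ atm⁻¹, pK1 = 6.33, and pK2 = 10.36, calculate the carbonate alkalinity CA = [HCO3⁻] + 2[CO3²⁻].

[CO2*] = KH · pCO2 = 10^(−1.53) × 2810×10^-6 = 8.293×10^-5 mol/L
α₀ = 1/(1 + K1/[H⁺] + K1K2/[H⁺]²) = 1/(1 + 10^+0.34 + 10^-3.35) = 0.3137
DIC = [CO2*]/α₀ = 8.293×10^-5 / 0.3137 = 0.2644 mmol/L
CA = (α₁ + 2α₂)·DIC = (0.6862 + 2×0.0001401) × 0.2644 = 0.182 mmol/L

CA = 0.182 mmol/L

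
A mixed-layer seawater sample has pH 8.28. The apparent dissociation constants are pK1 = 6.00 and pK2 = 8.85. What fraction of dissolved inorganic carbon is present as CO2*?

α₀ = 0.00412

α₀ = 1 / (1 + K1/[H⁺] + K1K2/[H⁺]²) = 1 / (1 + 10^+2.28 + 10^+1.71)
   = 1 / (1 + 190.55 + 51.286) = 1/242.83 = 0.004118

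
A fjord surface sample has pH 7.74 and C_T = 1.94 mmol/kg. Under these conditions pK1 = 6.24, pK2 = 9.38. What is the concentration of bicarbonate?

α₁ = 1 / (1 + [H⁺]/K1 + K2/[H⁺]) = 1 / (1 + 10^-1.50 + 10^-1.64)
   = 1 / (1 + 0.031623 + 0.022909) = 1/1.0545 = 0.9483
[HCO3⁻] = α₁ × DIC = 0.9483 × 1.94 = 1.84 mmol/kg

[HCO3⁻] = 1.84 mmol/kg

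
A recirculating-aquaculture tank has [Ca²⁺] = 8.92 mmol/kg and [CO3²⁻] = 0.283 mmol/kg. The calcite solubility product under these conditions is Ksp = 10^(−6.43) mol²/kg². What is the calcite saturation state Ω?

Ω = 6.79

Ksp = 10^(−6.43) = 3.715×10^-7
Ω = [Ca²⁺][CO3²⁻]/Ksp = (8.92×10^-3)(0.283×10^-3) / 3.715×10^-7 = 6.79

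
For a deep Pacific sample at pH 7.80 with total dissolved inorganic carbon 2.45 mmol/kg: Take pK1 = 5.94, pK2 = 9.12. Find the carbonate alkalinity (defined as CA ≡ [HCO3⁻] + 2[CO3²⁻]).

CA = 2.53 mmol/kg

CA = [HCO3⁻] + 2[CO3²⁻] = (α₁ + 2α₂)·DIC
At pH 7.80: [H⁺]/K1 = 10^-1.86 = 0.013804, K2/[H⁺] = 10^-1.32 = 0.047863
α₁ = 1/(1 + 0.013804 + 0.047863) = 1/1.0617 = 0.9419; α₂ = α₁·K2/[H⁺] = 0.04508
α₁ + 2α₂ = 1.0321
CA = 1.0321 × 2.45 = 2.53 mmol/kg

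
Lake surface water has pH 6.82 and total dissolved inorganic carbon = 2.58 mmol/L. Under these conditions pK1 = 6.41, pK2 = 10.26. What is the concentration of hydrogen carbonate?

α₁ = 1 / (1 + [H⁺]/K1 + K2/[H⁺]) = 1 / (1 + 10^-0.41 + 10^-3.44)
   = 1 / (1 + 0.38905 + 0.00036308) = 1/1.3894 = 0.7197
[HCO3⁻] = α₁ × DIC = 0.7197 × 2.58 = 1.86 mmol/L

[HCO3⁻] = 1.86 mmol/L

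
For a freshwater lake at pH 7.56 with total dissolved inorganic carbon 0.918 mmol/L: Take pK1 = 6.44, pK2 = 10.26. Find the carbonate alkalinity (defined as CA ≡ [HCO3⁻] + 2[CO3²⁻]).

CA = [HCO3⁻] + 2[CO3²⁻] = (α₁ + 2α₂)·DIC
At pH 7.56: [H⁺]/K1 = 10^-1.12 = 0.075858, K2/[H⁺] = 10^-2.70 = 0.0019953
α₁ = 1/(1 + 0.075858 + 0.0019953) = 1/1.0779 = 0.9278; α₂ = α₁·K2/[H⁺] = 0.001851
α₁ + 2α₂ = 0.9315
CA = 0.9315 × 0.918 = 0.855 mmol/L

CA = 0.855 mmol/L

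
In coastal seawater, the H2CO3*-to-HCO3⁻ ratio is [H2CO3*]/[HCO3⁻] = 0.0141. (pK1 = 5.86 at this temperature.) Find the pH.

pH = 7.71

From K1 = [H⁺][HCO3⁻]/[H2CO3*]:  pH = pK1 − log₁₀([H2CO3*]/[HCO3⁻])
log₁₀(0.0141) = -1.851
pH = 5.86 − (-1.851) = 7.71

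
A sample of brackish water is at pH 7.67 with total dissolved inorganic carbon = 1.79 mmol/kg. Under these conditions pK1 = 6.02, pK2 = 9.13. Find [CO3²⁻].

α₂ = 1 / (1 + [H⁺]/K2 + [H⁺]²/(K1K2)) = 1 / (1 + 10^+1.46 + 10^-0.19)
   = 1 / (1 + 28.840 + 0.64565) = 1/30.486 = 0.03280
[CO3²⁻] = α₂ × DIC = 0.03280 × 1.79 = 0.0587 mmol/kg

[CO3²⁻] = 0.0587 mmol/kg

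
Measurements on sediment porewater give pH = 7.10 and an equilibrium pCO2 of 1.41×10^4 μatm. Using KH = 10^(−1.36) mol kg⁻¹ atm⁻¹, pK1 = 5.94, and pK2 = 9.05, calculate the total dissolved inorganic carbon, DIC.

[CO2*] = KH · pCO2 = 10^(−1.36) × 1.41×10^4×10^-6 = 6.155×10^-4 mol/kg
α₀ = 1/(1 + K1/[H⁺] + K1K2/[H⁺]²) = 1/(1 + 10^+1.16 + 10^-0.79) = 0.06403
DIC = [CO2*]/α₀ = 6.155×10^-4 / 0.06403 = 9.61 mmol/kg

DIC = 9.61 mmol/kg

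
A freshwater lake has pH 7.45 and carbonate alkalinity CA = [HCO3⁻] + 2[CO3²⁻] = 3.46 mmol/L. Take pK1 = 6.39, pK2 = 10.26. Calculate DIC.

DIC = 3.76 mmol/L

CA = [HCO3⁻] + 2[CO3²⁻] = (α₁ + 2α₂)·DIC
At pH 7.45: [H⁺]/K1 = 10^-1.06 = 0.087096, K2/[H⁺] = 10^-2.81 = 0.0015488
α₁ = 1/(1 + 0.087096 + 0.0015488) = 1/1.0886 = 0.9186; α₂ = α₁·K2/[H⁺] = 0.001423
α₁ + 2α₂ = 0.9214
DIC = CA / (α₁ + 2α₂) = 3.46 / 0.9214 = 3.76 mmol/L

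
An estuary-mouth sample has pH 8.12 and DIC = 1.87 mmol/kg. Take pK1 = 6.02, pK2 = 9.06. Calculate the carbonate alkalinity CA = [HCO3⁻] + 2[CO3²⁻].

CA = 2.05 mmol/kg

CA = [HCO3⁻] + 2[CO3²⁻] = (α₁ + 2α₂)·DIC
At pH 8.12: [H⁺]/K1 = 10^-2.10 = 0.0079433, K2/[H⁺] = 10^-0.94 = 0.11482
α₁ = 1/(1 + 0.0079433 + 0.11482) = 1/1.1228 = 0.8907; α₂ = α₁·K2/[H⁺] = 0.1023
α₁ + 2α₂ = 1.0952
CA = 1.0952 × 1.87 = 2.05 mmol/kg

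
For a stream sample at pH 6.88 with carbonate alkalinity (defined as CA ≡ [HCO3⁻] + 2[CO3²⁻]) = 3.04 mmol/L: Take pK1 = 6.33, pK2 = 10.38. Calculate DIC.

CA = [HCO3⁻] + 2[CO3²⁻] = (α₁ + 2α₂)·DIC
At pH 6.88: [H⁺]/K1 = 10^-0.55 = 0.28184, K2/[H⁺] = 10^-3.50 = 0.00031623
α₁ = 1/(1 + 0.28184 + 0.00031623) = 1/1.2822 = 0.7799; α₂ = α₁·K2/[H⁺] = 0.0002466
α₁ + 2α₂ = 0.7804
DIC = CA / (α₁ + 2α₂) = 3.04 / 0.7804 = 3.90 mmol/L

DIC = 3.90 mmol/L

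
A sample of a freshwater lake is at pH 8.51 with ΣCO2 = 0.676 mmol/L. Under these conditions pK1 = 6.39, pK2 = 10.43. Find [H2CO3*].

α₀ = 1 / (1 + K1/[H⁺] + K1K2/[H⁺]²) = 1 / (1 + 10^+2.12 + 10^+0.20)
   = 1 / (1 + 131.83 + 1.5849) = 1/134.41 = 0.007440
[CO2*] = α₀ × DIC = 0.007440 × 0.676 = 0.00503 mmol/L = 5.03 μmol/L

[CO2*] = 5.03 μmol/L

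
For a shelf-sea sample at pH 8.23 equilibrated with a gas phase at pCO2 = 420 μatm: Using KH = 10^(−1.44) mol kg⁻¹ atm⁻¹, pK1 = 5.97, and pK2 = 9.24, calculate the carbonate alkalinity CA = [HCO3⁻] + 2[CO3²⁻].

CA = 3.32 mmol/kg

[CO2*] = KH · pCO2 = 10^(−1.44) × 420×10^-6 = 1.525×10^-5 mol/kg
α₀ = 1/(1 + K1/[H⁺] + K1K2/[H⁺]²) = 1/(1 + 10^+2.26 + 10^+1.25) = 0.004981
DIC = [CO2*]/α₀ = 1.525×10^-5 / 0.004981 = 3.061 mmol/kg
CA = (α₁ + 2α₂)·DIC = (0.9064 + 2×0.08858) × 3.061 = 3.32 mmol/kg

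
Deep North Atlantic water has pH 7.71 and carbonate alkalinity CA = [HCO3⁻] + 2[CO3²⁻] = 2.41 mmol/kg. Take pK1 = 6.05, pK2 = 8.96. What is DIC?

CA = [HCO3⁻] + 2[CO3²⁻] = (α₁ + 2α₂)·DIC
At pH 7.71: [H⁺]/K1 = 10^-1.66 = 0.021878, K2/[H⁺] = 10^-1.25 = 0.056234
α₁ = 1/(1 + 0.021878 + 0.056234) = 1/1.0781 = 0.9275; α₂ = α₁·K2/[H⁺] = 0.05216
α₁ + 2α₂ = 1.0319
DIC = CA / (α₁ + 2α₂) = 2.41 / 1.0319 = 2.34 mmol/kg

DIC = 2.34 mmol/kg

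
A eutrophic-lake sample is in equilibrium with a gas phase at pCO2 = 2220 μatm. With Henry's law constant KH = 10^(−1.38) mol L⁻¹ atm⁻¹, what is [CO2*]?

[CO2*] = 92.5 μmol/L

KH = 10^(−1.38) = 4.169×10^-2 mol L⁻¹ atm⁻¹
[CO2*] = KH · pCO2 = 4.169×10^-2 × 2220×10^-6 atm = 9.25×10^-5 mol/L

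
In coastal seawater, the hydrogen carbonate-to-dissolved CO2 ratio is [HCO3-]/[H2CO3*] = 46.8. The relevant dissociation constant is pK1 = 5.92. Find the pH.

From K1 = [H⁺][HCO3-]/[H2CO3*]:  pH = pK1 + log₁₀([HCO3-]/[H2CO3*])
log₁₀(46.8) = +1.670
pH = 5.92 + (+1.670) = 7.59

pH = 7.59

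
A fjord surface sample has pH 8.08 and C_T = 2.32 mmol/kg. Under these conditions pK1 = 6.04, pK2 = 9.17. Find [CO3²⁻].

[CO3²⁻] = 0.173 mmol/kg

α₂ = 1 / (1 + [H⁺]/K2 + [H⁺]²/(K1K2)) = 1 / (1 + 10^+1.09 + 10^-0.95)
   = 1 / (1 + 12.303 + 0.11220) = 1/13.415 = 0.07454
[CO3²⁻] = α₂ × DIC = 0.07454 × 2.32 = 0.173 mmol/kg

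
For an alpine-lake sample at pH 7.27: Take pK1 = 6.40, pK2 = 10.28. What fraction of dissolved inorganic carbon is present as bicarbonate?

α₁ = 0.880

α₁ = 1 / (1 + [H⁺]/K1 + K2/[H⁺]) = 1 / (1 + 10^-0.87 + 10^-3.01)
   = 1 / (1 + 0.13490 + 0.00097724) = 1/1.1359 = 0.8804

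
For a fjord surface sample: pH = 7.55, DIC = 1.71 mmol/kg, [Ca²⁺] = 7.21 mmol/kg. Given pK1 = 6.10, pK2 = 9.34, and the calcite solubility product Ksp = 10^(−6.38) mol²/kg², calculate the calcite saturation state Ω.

α₂ = 1 / (1 + [H⁺]/K2 + [H⁺]²/(K1K2)) = 1 / (1 + 10^+1.79 + 10^+0.34)
   = 1 / (1 + 61.660 + 2.1878) = 1/64.847 = 0.01542
[CO3²⁻] = α₂ × DIC = 0.01542 × 1.71 = 0.02637 mmol/kg
Ksp = 10^(−6.38) = 4.169×10^-7
Ω = [Ca²⁺][CO3²⁻]/Ksp = (7.21×10^-3)(2.637×10^-5) / 4.169×10^-7 = 0.456

Ω = 0.456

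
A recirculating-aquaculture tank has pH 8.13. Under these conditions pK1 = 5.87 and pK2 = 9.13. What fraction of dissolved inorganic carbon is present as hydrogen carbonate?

α₁ = 0.905

α₁ = 1 / (1 + [H⁺]/K1 + K2/[H⁺]) = 1 / (1 + 10^-2.26 + 10^-1.00)
   = 1 / (1 + 0.0054954 + 0.10000) = 1/1.1055 = 0.9046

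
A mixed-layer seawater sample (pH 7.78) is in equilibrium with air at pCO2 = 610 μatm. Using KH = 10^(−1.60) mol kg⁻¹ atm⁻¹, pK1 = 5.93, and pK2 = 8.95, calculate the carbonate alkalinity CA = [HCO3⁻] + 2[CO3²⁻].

CA = 1.23 mmol/kg

[CO2*] = KH · pCO2 = 10^(−1.60) × 610×10^-6 = 1.532×10^-5 mol/kg
α₀ = 1/(1 + K1/[H⁺] + K1K2/[H⁺]²) = 1/(1 + 10^+1.85 + 10^+0.68) = 0.01306
DIC = [CO2*]/α₀ = 1.532×10^-5 / 0.01306 = 1.173 mmol/kg
CA = (α₁ + 2α₂)·DIC = (0.9244 + 2×0.06250) × 1.173 = 1.23 mmol/kg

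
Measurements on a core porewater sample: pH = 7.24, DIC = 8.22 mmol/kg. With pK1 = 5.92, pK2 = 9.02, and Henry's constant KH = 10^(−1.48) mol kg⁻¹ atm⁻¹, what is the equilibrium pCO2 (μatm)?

α₀ = 1 / (1 + K1/[H⁺] + K1K2/[H⁺]²) = 1 / (1 + 10^+1.32 + 10^-0.46)
   = 1 / (1 + 20.893 + 0.34674) = 1/22.240 = 0.04496
[CO2*] = α₀ × DIC = 0.04496 × 8.22 = 0.3696 mmol/kg
pCO2 = [CO2*]/KH = 3.696×10^-4 / 3.311×10^-2 = 1.12×10^4 μatm

pCO2 = 1.12×10^4 μatm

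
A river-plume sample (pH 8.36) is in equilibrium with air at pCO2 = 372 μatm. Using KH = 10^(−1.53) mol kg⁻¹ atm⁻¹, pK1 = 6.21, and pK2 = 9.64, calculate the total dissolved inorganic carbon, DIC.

DIC = 1.64 mmol/kg

[CO2*] = KH · pCO2 = 10^(−1.53) × 372×10^-6 = 1.098×10^-5 mol/kg
α₀ = 1/(1 + K1/[H⁺] + K1K2/[H⁺]²) = 1/(1 + 10^+2.15 + 10^+0.87) = 0.006682
DIC = [CO2*]/α₀ = 1.098×10^-5 / 0.006682 = 1.64 mmol/kg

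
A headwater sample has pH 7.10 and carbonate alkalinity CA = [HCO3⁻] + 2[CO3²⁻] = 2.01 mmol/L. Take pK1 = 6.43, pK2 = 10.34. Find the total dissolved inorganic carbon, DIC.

CA = [HCO3⁻] + 2[CO3²⁻] = (α₁ + 2α₂)·DIC
At pH 7.10: [H⁺]/K1 = 10^-0.67 = 0.21380, K2/[H⁺] = 10^-3.24 = 0.00057544
α₁ = 1/(1 + 0.21380 + 0.00057544) = 1/1.2144 = 0.8235; α₂ = α₁·K2/[H⁺] = 0.0004739
α₁ + 2α₂ = 0.8244
DIC = CA / (α₁ + 2α₂) = 2.01 / 0.8244 = 2.44 mmol/L

DIC = 2.44 mmol/L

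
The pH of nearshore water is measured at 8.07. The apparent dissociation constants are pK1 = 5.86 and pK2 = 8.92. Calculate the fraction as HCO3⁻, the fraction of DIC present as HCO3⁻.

α₁ = 0.872

α₁ = 1 / (1 + [H⁺]/K1 + K2/[H⁺]) = 1 / (1 + 10^-2.21 + 10^-0.85)
   = 1 / (1 + 0.0061660 + 0.14125) = 1/1.1474 = 0.8715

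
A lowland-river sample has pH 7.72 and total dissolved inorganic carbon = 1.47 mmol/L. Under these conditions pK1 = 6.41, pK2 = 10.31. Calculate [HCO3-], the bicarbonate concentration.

[HCO3⁻] = 1.40 mmol/L

α₁ = 1 / (1 + [H⁺]/K1 + K2/[H⁺]) = 1 / (1 + 10^-1.31 + 10^-2.59)
   = 1 / (1 + 0.048978 + 0.0025704) = 1/1.0515 = 0.9510
[HCO3⁻] = α₁ × DIC = 0.9510 × 1.47 = 1.40 mmol/L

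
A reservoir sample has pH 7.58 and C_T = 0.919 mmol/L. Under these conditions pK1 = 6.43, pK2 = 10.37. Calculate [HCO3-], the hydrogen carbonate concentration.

α₁ = 1 / (1 + [H⁺]/K1 + K2/[H⁺]) = 1 / (1 + 10^-1.15 + 10^-2.79)
   = 1 / (1 + 0.070795 + 0.0016218) = 1/1.0724 = 0.9325
[HCO3⁻] = α₁ × DIC = 0.9325 × 0.919 = 0.857 mmol/L

[HCO3⁻] = 0.857 mmol/L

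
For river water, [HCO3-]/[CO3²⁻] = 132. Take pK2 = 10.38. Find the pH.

From K2 = [H⁺][CO3²⁻]/[HCO3-]:  pH = pK2 − log₁₀([HCO3-]/[CO3²⁻])
log₁₀(132) = +2.121
pH = 10.38 − (+2.121) = 8.26

pH = 8.26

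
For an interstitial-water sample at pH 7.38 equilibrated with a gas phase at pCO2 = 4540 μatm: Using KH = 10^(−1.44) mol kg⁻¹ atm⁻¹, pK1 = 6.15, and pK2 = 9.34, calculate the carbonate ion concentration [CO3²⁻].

[CO3²⁻] = 0.0307 mmol/kg

[CO2*] = KH · pCO2 = 10^(−1.44) × 4540×10^-6 = 1.648×10^-4 mol/kg
α₀ = 1/(1 + K1/[H⁺] + K1K2/[H⁺]²) = 1/(1 + 10^+1.23 + 10^-0.73) = 0.05504
DIC = [CO2*]/α₀ = 1.648×10^-4 / 0.05504 = 2.995 mmol/kg
[CO3²⁻] = α₂·DIC; α₂ = 0.01025, so [CO3²⁻] = 0.01025 × 2.995 = 0.0307 mmol/kg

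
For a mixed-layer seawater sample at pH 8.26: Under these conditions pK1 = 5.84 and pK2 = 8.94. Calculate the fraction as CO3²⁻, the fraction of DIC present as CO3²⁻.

α₂ = 0.172

α₂ = 1 / (1 + [H⁺]/K2 + [H⁺]²/(K1K2)) = 1 / (1 + 10^+0.68 + 10^-1.74)
   = 1 / (1 + 4.7863 + 0.018197) = 1/5.8045 = 0.1723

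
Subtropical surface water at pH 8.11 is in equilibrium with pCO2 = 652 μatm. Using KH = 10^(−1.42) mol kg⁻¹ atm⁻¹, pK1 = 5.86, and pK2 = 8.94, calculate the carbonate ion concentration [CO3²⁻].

[CO2*] = KH · pCO2 = 10^(−1.42) × 652×10^-6 = 2.479×10^-5 mol/kg
α₀ = 1/(1 + K1/[H⁺] + K1K2/[H⁺]²) = 1/(1 + 10^+2.25 + 10^+1.42) = 0.004875
DIC = [CO2*]/α₀ = 2.479×10^-5 / 0.004875 = 5.085 mmol/kg
[CO3²⁻] = α₂·DIC; α₂ = 0.1282, so [CO3²⁻] = 0.1282 × 5.085 = 0.652 mmol/kg

[CO3²⁻] = 0.652 mmol/kg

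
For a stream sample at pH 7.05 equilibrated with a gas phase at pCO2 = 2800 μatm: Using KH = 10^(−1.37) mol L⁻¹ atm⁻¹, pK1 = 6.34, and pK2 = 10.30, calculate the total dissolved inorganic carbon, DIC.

[CO2*] = KH · pCO2 = 10^(−1.37) × 2800×10^-6 = 1.194×10^-4 mol/L
α₀ = 1/(1 + K1/[H⁺] + K1K2/[H⁺]²) = 1/(1 + 10^+0.71 + 10^-2.54) = 0.1631
DIC = [CO2*]/α₀ = 1.194×10^-4 / 0.1631 = 0.732 mmol/L

DIC = 0.732 mmol/L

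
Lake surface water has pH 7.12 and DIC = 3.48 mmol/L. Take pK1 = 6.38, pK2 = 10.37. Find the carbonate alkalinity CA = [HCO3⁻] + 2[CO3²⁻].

CA = [HCO3⁻] + 2[CO3²⁻] = (α₁ + 2α₂)·DIC
At pH 7.12: [H⁺]/K1 = 10^-0.74 = 0.18197, K2/[H⁺] = 10^-3.25 = 0.00056234
α₁ = 1/(1 + 0.18197 + 0.00056234) = 1/1.1825 = 0.8456; α₂ = α₁·K2/[H⁺] = 0.0004755
α₁ + 2α₂ = 0.8466
CA = 0.8466 × 3.48 = 2.95 mmol/L

CA = 2.95 mmol/L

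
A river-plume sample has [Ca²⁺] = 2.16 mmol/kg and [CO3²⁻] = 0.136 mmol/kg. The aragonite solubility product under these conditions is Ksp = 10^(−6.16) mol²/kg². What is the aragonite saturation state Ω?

Ksp = 10^(−6.16) = 6.918×10^-7
Ω = [Ca²⁺][CO3²⁻]/Ksp = (2.16×10^-3)(0.136×10^-3) / 6.918×10^-7 = 0.425

Ω = 0.425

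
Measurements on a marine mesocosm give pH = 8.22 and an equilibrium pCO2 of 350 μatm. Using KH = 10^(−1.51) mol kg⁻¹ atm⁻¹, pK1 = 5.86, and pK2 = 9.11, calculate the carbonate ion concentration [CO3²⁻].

[CO3²⁻] = 0.319 mmol/kg

[CO2*] = KH · pCO2 = 10^(−1.51) × 350×10^-6 = 1.082×10^-5 mol/kg
α₀ = 1/(1 + K1/[H⁺] + K1K2/[H⁺]²) = 1/(1 + 10^+2.36 + 10^+1.47) = 0.003852
DIC = [CO2*]/α₀ = 1.082×10^-5 / 0.003852 = 2.808 mmol/kg
[CO3²⁻] = α₂·DIC; α₂ = 0.1137, so [CO3²⁻] = 0.1137 × 2.808 = 0.319 mmol/kg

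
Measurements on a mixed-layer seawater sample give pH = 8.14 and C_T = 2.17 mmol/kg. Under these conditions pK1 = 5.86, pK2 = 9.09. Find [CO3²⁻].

α₂ = 1 / (1 + [H⁺]/K2 + [H⁺]²/(K1K2)) = 1 / (1 + 10^+0.95 + 10^-1.33)
   = 1 / (1 + 8.9125 + 0.046774) = 1/9.9593 = 0.1004
[CO3²⁻] = α₂ × DIC = 0.1004 × 2.17 = 0.218 mmol/kg

[CO3²⁻] = 0.218 mmol/kg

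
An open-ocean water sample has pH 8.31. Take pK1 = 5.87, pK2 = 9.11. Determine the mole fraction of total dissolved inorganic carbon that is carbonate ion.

α₂ = 0.136

α₂ = 1 / (1 + [H⁺]/K2 + [H⁺]²/(K1K2)) = 1 / (1 + 10^+0.80 + 10^-1.64)
   = 1 / (1 + 6.3096 + 0.022909) = 1/7.3325 = 0.1364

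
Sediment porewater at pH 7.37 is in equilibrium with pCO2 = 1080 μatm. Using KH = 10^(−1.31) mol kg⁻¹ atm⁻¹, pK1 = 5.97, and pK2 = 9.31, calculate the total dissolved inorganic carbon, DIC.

[CO2*] = KH · pCO2 = 10^(−1.31) × 1080×10^-6 = 5.290×10^-5 mol/kg
α₀ = 1/(1 + K1/[H⁺] + K1K2/[H⁺]²) = 1/(1 + 10^+1.40 + 10^-0.54) = 0.03787
DIC = [CO2*]/α₀ = 5.290×10^-5 / 0.03787 = 1.40 mmol/kg

DIC = 1.40 mmol/kg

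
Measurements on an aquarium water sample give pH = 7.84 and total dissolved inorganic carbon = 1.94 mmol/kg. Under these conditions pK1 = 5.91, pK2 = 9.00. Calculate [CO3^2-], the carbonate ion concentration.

α₂ = 1 / (1 + [H⁺]/K2 + [H⁺]²/(K1K2)) = 1 / (1 + 10^+1.16 + 10^-0.77)
   = 1 / (1 + 14.454 + 0.16982) = 1/15.624 = 0.06400
[CO3²⁻] = α₂ × DIC = 0.06400 × 1.94 = 0.124 mmol/kg

[CO3²⁻] = 0.124 mmol/kg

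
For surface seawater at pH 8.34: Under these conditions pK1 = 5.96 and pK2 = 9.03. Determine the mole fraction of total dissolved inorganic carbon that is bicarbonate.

α₁ = 0.828

α₁ = 1 / (1 + [H⁺]/K1 + K2/[H⁺]) = 1 / (1 + 10^-2.38 + 10^-0.69)
   = 1 / (1 + 0.0041687 + 0.20417) = 1/1.2083 = 0.8276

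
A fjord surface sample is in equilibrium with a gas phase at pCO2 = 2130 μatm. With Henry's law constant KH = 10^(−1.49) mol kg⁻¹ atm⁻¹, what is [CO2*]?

[CO2*] = 68.9 μmol/kg

KH = 10^(−1.49) = 3.236×10^-2 mol kg⁻¹ atm⁻¹
[CO2*] = KH · pCO2 = 3.236×10^-2 × 2130×10^-6 atm = 6.89×10^-5 mol/kg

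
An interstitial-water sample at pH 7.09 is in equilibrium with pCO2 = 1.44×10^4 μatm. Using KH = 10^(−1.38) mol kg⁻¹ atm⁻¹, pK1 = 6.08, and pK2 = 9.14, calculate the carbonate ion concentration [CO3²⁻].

[CO2*] = KH · pCO2 = 10^(−1.38) × 1.44×10^4×10^-6 = 6.003×10^-4 mol/kg
α₀ = 1/(1 + K1/[H⁺] + K1K2/[H⁺]²) = 1/(1 + 10^+1.01 + 10^-1.04) = 0.08831
DIC = [CO2*]/α₀ = 6.003×10^-4 / 0.08831 = 6.798 mmol/kg
[CO3²⁻] = α₂·DIC; α₂ = 0.008054, so [CO3²⁻] = 0.008054 × 6.798 = 0.0547 mmol/kg

[CO3²⁻] = 0.0547 mmol/kg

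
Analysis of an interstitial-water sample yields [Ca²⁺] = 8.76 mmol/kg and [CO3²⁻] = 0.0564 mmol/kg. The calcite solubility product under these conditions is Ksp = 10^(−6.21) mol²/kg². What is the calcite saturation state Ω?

Ksp = 10^(−6.21) = 6.166×10^-7
Ω = [Ca²⁺][CO3²⁻]/Ksp = (8.76×10^-3)(0.0564×10^-3) / 6.166×10^-7 = 0.801

Ω = 0.801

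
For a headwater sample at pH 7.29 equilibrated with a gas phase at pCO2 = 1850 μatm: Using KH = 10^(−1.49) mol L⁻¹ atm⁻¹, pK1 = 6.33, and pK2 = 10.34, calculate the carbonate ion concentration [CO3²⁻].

[CO3²⁻] = 0.487 μmol/L

[CO2*] = KH · pCO2 = 10^(−1.49) × 1850×10^-6 = 5.986×10^-5 mol/L
α₀ = 1/(1 + K1/[H⁺] + K1K2/[H⁺]²) = 1/(1 + 10^+0.96 + 10^-2.09) = 0.09873
DIC = [CO2*]/α₀ = 5.986×10^-5 / 0.09873 = 0.6063 mmol/L
[CO3²⁻] = α₂·DIC; α₂ = 0.0008025, so [CO3²⁻] = 0.0008025 × 0.6063 = 0.000487 mmol/L = 0.487 μmol/L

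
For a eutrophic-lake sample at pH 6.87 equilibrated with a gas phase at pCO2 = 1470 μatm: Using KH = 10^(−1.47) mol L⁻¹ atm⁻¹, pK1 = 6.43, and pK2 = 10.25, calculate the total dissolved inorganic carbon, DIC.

[CO2*] = KH · pCO2 = 10^(−1.47) × 1470×10^-6 = 4.981×10^-5 mol/L
α₀ = 1/(1 + K1/[H⁺] + K1K2/[H⁺]²) = 1/(1 + 10^+0.44 + 10^-2.94) = 0.2663
DIC = [CO2*]/α₀ = 4.981×10^-5 / 0.2663 = 0.187 mmol/L

DIC = 0.187 mmol/L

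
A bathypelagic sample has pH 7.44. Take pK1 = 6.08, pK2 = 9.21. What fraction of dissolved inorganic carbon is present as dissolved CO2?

α₀ = 1 / (1 + K1/[H⁺] + K1K2/[H⁺]²) = 1 / (1 + 10^+1.36 + 10^-0.41)
   = 1 / (1 + 22.909 + 0.38905) = 1/24.298 = 0.04116

α₀ = 0.0412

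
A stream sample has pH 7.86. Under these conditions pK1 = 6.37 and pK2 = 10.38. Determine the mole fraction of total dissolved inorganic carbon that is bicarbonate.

α₁ = 1 / (1 + [H⁺]/K1 + K2/[H⁺]) = 1 / (1 + 10^-1.49 + 10^-2.52)
   = 1 / (1 + 0.032359 + 0.0030200) = 1/1.0354 = 0.9658

α₁ = 0.966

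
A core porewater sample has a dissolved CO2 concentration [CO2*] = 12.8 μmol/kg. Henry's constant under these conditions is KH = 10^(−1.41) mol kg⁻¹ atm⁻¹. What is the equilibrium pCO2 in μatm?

pCO2 = 329 μatm

KH = 10^(−1.41) = 3.890×10^-2 mol kg⁻¹ atm⁻¹
pCO2 = [CO2*]/KH = 12.8×10^-6 / 3.890×10^-2 = 3.29×10^-4 atm = 329 μatm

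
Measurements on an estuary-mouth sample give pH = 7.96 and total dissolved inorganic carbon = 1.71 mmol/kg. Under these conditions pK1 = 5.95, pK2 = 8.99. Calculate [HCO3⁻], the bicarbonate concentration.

α₁ = 1 / (1 + [H⁺]/K1 + K2/[H⁺]) = 1 / (1 + 10^-2.01 + 10^-1.03)
   = 1 / (1 + 0.0097724 + 0.093325) = 1/1.1031 = 0.9065
[HCO3⁻] = α₁ × DIC = 0.9065 × 1.71 = 1.55 mmol/kg

[HCO3⁻] = 1.55 mmol/kg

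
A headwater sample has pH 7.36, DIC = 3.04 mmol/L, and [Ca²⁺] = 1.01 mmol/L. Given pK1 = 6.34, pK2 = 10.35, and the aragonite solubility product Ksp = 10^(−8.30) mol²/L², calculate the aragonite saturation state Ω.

α₂ = 1 / (1 + [H⁺]/K2 + [H⁺]²/(K1K2)) = 1 / (1 + 10^+2.99 + 10^+1.97)
   = 1 / (1 + 977.24 + 93.325) = 1/1071.6 = 0.0009332
[CO3²⁻] = α₂ × DIC = 0.0009332 × 3.04 = 0.002837 mmol/L = 2.837 μmol/L
Ksp = 10^(−8.30) = 5.012×10^-9
Ω = [Ca²⁺][CO3²⁻]/Ksp = (1.01×10^-3)(2.837×10^-6) / 5.012×10^-9 = 0.572

Ω = 0.572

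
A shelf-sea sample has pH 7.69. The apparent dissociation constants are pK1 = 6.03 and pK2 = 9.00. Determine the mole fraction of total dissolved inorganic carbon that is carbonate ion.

α₂ = 0.0457

α₂ = 1 / (1 + [H⁺]/K2 + [H⁺]²/(K1K2)) = 1 / (1 + 10^+1.31 + 10^-0.35)
   = 1 / (1 + 20.417 + 0.44668) = 1/21.864 = 0.04574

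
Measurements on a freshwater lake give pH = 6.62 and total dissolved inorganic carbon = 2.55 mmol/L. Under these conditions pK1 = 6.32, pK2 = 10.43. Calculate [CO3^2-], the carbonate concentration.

α₂ = 1 / (1 + [H⁺]/K2 + [H⁺]²/(K1K2)) = 1 / (1 + 10^+3.81 + 10^+3.51)
   = 1 / (1 + 6456.5 + 3235.9) = 1/9693.5 = 0.0001032
[CO3²⁻] = α₂ × DIC = 0.0001032 × 2.55 = 0.000263 mmol/L = 0.263 μmol/L

[CO3²⁻] = 0.263 μmol/L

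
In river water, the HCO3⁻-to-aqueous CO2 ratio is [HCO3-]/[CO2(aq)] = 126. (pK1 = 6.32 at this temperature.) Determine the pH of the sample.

From K1 = [H⁺][HCO3-]/[CO2(aq)]:  pH = pK1 + log₁₀([HCO3-]/[CO2(aq)])
log₁₀(126) = +2.100
pH = 6.32 + (+2.100) = 8.42

pH = 8.42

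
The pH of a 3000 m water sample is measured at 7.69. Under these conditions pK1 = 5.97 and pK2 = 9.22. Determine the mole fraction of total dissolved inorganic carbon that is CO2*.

α₀ = 1 / (1 + K1/[H⁺] + K1K2/[H⁺]²) = 1 / (1 + 10^+1.72 + 10^+0.19)
   = 1 / (1 + 52.481 + 1.5488) = 1/55.030 = 0.01817

α₀ = 0.0182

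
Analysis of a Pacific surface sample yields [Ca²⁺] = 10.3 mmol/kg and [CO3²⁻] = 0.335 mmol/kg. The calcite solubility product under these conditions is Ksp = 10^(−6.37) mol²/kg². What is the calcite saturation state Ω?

Ksp = 10^(−6.37) = 4.266×10^-7
Ω = [Ca²⁺][CO3²⁻]/Ksp = (10.3×10^-3)(0.335×10^-3) / 4.266×10^-7 = 8.09

Ω = 8.09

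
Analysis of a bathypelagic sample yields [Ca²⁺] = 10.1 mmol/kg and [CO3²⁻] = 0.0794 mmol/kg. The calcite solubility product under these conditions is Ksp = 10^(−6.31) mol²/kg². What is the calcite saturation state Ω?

Ksp = 10^(−6.31) = 4.898×10^-7
Ω = [Ca²⁺][CO3²⁻]/Ksp = (10.1×10^-3)(0.0794×10^-3) / 4.898×10^-7 = 1.64

Ω = 1.64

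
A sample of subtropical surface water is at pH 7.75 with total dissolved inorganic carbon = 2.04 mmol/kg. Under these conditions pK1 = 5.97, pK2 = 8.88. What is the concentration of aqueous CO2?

α₀ = 1 / (1 + K1/[H⁺] + K1K2/[H⁺]²) = 1 / (1 + 10^+1.78 + 10^+0.65)
   = 1 / (1 + 60.256 + 4.4668) = 1/65.723 = 0.01522
[CO2*] = α₀ × DIC = 0.01522 × 2.04 = 0.0310 mmol/kg

[CO2*] = 0.0310 mmol/kg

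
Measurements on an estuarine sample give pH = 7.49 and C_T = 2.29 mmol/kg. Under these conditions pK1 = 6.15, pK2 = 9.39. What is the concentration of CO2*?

[CO2*] = 0.0989 mmol/kg

α₀ = 1 / (1 + K1/[H⁺] + K1K2/[H⁺]²) = 1 / (1 + 10^+1.34 + 10^-0.56)
   = 1 / (1 + 21.878 + 0.27542) = 1/23.153 = 0.04319
[CO2*] = α₀ × DIC = 0.04319 × 2.29 = 0.0989 mmol/kg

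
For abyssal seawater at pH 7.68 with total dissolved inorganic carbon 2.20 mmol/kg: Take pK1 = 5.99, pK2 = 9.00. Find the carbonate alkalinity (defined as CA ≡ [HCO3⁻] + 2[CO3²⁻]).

CA = [HCO3⁻] + 2[CO3²⁻] = (α₁ + 2α₂)·DIC
At pH 7.68: [H⁺]/K1 = 10^-1.69 = 0.020417, K2/[H⁺] = 10^-1.32 = 0.047863
α₁ = 1/(1 + 0.020417 + 0.047863) = 1/1.0683 = 0.9361; α₂ = α₁·K2/[H⁺] = 0.04480
α₁ + 2α₂ = 1.0257
CA = 1.0257 × 2.20 = 2.26 mmol/kg

CA = 2.26 mmol/kg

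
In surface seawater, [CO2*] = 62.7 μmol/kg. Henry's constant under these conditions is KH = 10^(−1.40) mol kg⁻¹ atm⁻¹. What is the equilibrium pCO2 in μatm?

KH = 10^(−1.40) = 3.981×10^-2 mol kg⁻¹ atm⁻¹
pCO2 = [CO2*]/KH = 62.7×10^-6 / 3.981×10^-2 = 1.57×10^-3 atm = 1570 μatm

pCO2 = 1570 μatm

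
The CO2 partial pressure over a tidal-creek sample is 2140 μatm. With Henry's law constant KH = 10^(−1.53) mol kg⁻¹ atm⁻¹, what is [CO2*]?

[CO2*] = 63.2 μmol/kg

KH = 10^(−1.53) = 2.951×10^-2 mol kg⁻¹ atm⁻¹
[CO2*] = KH · pCO2 = 2.951×10^-2 × 2140×10^-6 atm = 6.32×10^-5 mol/kg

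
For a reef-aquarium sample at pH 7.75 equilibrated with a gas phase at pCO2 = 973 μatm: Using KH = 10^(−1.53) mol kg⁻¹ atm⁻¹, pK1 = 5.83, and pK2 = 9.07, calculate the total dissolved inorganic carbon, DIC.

DIC = 2.53 mmol/kg

[CO2*] = KH · pCO2 = 10^(−1.53) × 973×10^-6 = 2.872×10^-5 mol/kg
α₀ = 1/(1 + K1/[H⁺] + K1K2/[H⁺]²) = 1/(1 + 10^+1.92 + 10^+0.60) = 0.01134
DIC = [CO2*]/α₀ = 2.872×10^-5 / 0.01134 = 2.53 mmol/kg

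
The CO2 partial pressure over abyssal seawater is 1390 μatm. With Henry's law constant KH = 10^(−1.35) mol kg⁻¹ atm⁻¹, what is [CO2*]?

[CO2*] = 62.1 μmol/kg

KH = 10^(−1.35) = 4.467×10^-2 mol kg⁻¹ atm⁻¹
[CO2*] = KH · pCO2 = 4.467×10^-2 × 1390×10^-6 atm = 6.21×10^-5 mol/kg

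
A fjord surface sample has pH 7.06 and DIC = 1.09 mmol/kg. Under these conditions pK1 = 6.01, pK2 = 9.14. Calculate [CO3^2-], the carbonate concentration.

α₂ = 1 / (1 + [H⁺]/K2 + [H⁺]²/(K1K2)) = 1 / (1 + 10^+2.08 + 10^+1.03)
   = 1 / (1 + 120.23 + 10.715) = 1/131.94 = 0.007579
[CO3²⁻] = α₂ × DIC = 0.007579 × 1.09 = 0.00826 mmol/kg = 8.26 μmol/kg

[CO3²⁻] = 8.26 μmol/kg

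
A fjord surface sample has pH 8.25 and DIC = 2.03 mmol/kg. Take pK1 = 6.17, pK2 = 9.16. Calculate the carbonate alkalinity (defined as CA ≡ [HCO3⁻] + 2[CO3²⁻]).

CA = [HCO3⁻] + 2[CO3²⁻] = (α₁ + 2α₂)·DIC
At pH 8.25: [H⁺]/K1 = 10^-2.08 = 0.0083176, K2/[H⁺] = 10^-0.91 = 0.12303
α₁ = 1/(1 + 0.0083176 + 0.12303) = 1/1.1313 = 0.8839; α₂ = α₁·K2/[H⁺] = 0.1087
α₁ + 2α₂ = 1.1014
CA = 1.1014 × 2.03 = 2.24 mmol/kg

CA = 2.24 mmol/kg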